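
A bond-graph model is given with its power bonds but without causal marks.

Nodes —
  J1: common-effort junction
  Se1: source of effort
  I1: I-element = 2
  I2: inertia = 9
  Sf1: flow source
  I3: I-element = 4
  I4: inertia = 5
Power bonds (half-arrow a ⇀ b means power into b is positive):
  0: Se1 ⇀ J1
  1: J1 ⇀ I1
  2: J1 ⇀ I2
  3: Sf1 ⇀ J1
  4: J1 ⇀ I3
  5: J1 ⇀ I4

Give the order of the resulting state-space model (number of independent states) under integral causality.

4  (I1, I2, I3, I4 all integral)

b0 stroke→J1  (Se1 fixes effort; stroke away)
b3 stroke→Sf1  (Sf1 (Sf) sets flow on bond)
b1 stroke→I1  (common-e at J1 fixed by 0)
b2 stroke→I2  (common-e at J1 fixed by 0)
b4 stroke→I3  (J1: bond 0 brought effort, rest push out)
b5 stroke→I4  (0-jn J1 has e-setter on 0)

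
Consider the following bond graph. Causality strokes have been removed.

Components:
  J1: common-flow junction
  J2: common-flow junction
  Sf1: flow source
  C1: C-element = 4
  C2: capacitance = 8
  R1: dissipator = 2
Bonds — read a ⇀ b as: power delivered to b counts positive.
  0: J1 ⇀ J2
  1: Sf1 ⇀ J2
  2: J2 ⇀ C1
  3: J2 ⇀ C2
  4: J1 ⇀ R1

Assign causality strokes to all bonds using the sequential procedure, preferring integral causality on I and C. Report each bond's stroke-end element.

bond 0 stroke→J2
bond 1 stroke→Sf1
bond 2 stroke→J2
bond 3 stroke→J2
bond 4 stroke→J1

#1 stroke at Sf1  (Sf1: flow source, stroke at near end)
#0 stroke at J2  (J2 flow already set via bond 1)
#2 stroke at J2  (common-f at J2 fixed by 1)
#3 stroke at J2  (common-f at J2 fixed by 1)
#4 stroke at J1  (J1: bond 0 brought flow, rest push out)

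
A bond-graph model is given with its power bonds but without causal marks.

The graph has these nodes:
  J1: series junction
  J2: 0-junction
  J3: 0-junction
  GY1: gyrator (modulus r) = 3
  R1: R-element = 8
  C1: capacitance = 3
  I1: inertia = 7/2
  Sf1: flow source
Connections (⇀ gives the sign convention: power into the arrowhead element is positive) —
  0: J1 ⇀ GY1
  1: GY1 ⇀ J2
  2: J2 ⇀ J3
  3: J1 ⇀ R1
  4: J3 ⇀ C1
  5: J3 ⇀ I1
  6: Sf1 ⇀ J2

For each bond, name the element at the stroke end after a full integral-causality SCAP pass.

#6 |Sf1  (Sf1 fixes flow; stroke at Sf1)
#4 |J3  (C1 integral (e out))
#2 |J2  (common-e at J3 fixed by 4)
#5 |I1  (J3: bond 4 brought effort, rest push out)
#1 |GY1  (common-e at J2 fixed by 2)
#0 |GY1  (GY1 both-in/both-out from 1)
#3 |J1  (1-jn J1 has f-setter on 0)

#0 stroke→GY1
#1 stroke→GY1
#2 stroke→J2
#3 stroke→J1
#4 stroke→J3
#5 stroke→I1
#6 stroke→Sf1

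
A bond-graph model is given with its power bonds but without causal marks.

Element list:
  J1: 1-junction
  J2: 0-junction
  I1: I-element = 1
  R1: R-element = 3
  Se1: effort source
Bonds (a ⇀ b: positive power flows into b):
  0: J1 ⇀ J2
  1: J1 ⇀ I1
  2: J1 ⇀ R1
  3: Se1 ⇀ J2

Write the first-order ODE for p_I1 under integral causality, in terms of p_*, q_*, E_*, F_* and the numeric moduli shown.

dp_I1/dt = -E_Se1 - 3*p_I1

b3 →J2  (Se1 fixes effort; stroke away)
b0 →J1  (common-e at J2 fixed by 3)
b1 →I1  (prefer integral on I1)
b2 →J1  (J1: bond 1 brought flow, rest push out)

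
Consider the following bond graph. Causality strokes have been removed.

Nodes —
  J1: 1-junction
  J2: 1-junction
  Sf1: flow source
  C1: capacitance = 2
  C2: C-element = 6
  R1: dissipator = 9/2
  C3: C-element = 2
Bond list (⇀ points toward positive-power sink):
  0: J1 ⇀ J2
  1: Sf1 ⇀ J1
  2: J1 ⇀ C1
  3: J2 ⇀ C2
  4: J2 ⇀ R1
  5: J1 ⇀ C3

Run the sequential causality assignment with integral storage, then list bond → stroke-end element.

β0 →J1
β1 →Sf1
β2 →J1
β3 →J2
β4 →J2
β5 →J1

bond 1 stroke→Sf1  (Sf1 (Sf) sets flow on bond)
bond 0 stroke→J1  (common-f at J1 fixed by 1)
bond 2 stroke→J1  (J1: bond 1 brought flow, rest push out)
bond 5 stroke→J1  (J1 flow already set via bond 1)
bond 3 stroke→J2  (1-jn J2 has f-setter on 0)
bond 4 stroke→J2  (common-f at J2 fixed by 0)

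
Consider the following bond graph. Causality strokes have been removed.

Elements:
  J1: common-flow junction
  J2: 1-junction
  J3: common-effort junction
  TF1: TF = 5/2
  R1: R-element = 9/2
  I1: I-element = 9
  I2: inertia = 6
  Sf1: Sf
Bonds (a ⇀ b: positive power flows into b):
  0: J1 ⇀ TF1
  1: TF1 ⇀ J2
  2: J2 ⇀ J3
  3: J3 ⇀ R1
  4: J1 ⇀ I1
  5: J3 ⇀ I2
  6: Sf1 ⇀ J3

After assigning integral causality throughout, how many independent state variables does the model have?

2  (I1, I2 all integral)

#6 →Sf1  (Sf1 (Sf) sets flow on bond)
#4 →I1  (I1 outputs flow p/I1)
#0 →J1  (J1: bond 4 brought flow, rest push out)
#1 →TF1  (TF1 one-in-one-out from 0)
#2 →J2  (J2: bond 1 brought flow, rest push out)
#5 →I2  (I2 outputs flow p/I2)
#3 →J3  (J3 needs exactly one e-in)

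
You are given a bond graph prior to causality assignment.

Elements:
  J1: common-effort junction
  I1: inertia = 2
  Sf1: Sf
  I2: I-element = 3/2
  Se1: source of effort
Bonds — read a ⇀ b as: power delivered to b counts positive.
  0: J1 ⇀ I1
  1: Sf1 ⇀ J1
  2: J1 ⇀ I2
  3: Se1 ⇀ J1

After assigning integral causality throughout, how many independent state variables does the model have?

bond 1 stroke at Sf1  (Sf1: flow source, stroke at near end)
bond 3 stroke at J1  (Se1 fixes effort; stroke away)
bond 0 stroke at I1  (J1: bond 3 brought effort, rest push out)
bond 2 stroke at I2  (common-e at J1 fixed by 3)

2  (I1, I2 all integral)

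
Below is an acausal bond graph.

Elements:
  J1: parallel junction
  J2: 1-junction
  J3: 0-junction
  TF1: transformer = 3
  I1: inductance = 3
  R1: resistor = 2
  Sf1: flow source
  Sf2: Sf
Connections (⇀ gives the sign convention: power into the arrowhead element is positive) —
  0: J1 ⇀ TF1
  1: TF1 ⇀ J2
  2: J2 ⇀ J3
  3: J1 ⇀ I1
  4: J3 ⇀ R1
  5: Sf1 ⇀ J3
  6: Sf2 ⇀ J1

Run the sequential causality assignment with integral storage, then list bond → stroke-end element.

bond 0 →J1
bond 1 →TF1
bond 2 →J2
bond 3 →I1
bond 4 →J3
bond 5 →Sf1
bond 6 →Sf2

β5 stroke→Sf1  (Sf1 (Sf) sets flow on bond)
β6 stroke→Sf2  (Sf2: flow source, stroke at near end)
β3 stroke→I1  (I1: I, integral causality)
β0 stroke→J1  (closing 0-jn rule on J1)
β1 stroke→TF1  (TF1 one-in-one-out from 0)
β2 stroke→J2  (common-f at J2 fixed by 1)
β4 stroke→J3  (only one effort-in slot at J3)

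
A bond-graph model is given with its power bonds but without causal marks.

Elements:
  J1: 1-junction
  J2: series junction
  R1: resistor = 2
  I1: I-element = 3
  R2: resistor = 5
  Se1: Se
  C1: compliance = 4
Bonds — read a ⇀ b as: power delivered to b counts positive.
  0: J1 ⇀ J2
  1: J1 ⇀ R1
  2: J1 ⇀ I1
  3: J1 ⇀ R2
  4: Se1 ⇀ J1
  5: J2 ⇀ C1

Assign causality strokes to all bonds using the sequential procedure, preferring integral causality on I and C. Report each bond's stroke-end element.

b4 stroke at J1  (Se1 (Se) sets effort on bond)
b2 stroke at I1  (I1 integral (f out))
b0 stroke at J1  (common-f at J1 fixed by 2)
b1 stroke at J1  (J1 flow already set via bond 2)
b3 stroke at J1  (common-f at J1 fixed by 2)
b5 stroke at J2  (1-jn J2 has f-setter on 0)

β0 →J1
β1 →J1
β2 →I1
β3 →J1
β4 →J1
β5 →J2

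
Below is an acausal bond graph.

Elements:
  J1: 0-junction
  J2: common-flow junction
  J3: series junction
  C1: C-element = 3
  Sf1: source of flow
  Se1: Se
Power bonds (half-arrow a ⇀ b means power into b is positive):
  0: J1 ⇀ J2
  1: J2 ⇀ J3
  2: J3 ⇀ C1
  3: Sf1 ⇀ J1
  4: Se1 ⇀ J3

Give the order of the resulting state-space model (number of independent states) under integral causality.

1  (C1 all integral)

#3 |Sf1  (source Sf1 imposes f)
#4 |J3  (Se1 fixes effort; stroke away)
#0 |J1  (closing 0-jn rule on J1)
#1 |J2  (J2 flow already set via bond 0)
#2 |J3  (1-jn J3 has f-setter on 1)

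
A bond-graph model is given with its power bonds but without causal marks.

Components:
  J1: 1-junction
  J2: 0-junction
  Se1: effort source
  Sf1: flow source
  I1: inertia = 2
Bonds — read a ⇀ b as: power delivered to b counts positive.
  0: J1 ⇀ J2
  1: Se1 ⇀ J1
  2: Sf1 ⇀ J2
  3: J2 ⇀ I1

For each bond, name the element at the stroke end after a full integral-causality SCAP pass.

b0 stroke→J2
b1 stroke→J1
b2 stroke→Sf1
b3 stroke→I1

#1 |J1  (source Se1 imposes e)
#2 |Sf1  (Sf1 (Sf) sets flow on bond)
#0 |J2  (J1: last free bond brings flow in)
#3 |I1  (0-jn J2 has e-setter on 0)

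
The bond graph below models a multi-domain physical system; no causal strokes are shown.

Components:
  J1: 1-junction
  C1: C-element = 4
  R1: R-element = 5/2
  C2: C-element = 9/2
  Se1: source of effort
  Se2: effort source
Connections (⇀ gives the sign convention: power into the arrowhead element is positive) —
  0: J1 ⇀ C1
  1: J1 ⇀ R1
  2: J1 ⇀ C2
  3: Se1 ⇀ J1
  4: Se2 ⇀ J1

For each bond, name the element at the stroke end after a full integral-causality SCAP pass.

#3 stroke at J1  (source Se1 imposes e)
#4 stroke at J1  (Se2 fixes effort; stroke away)
#0 stroke at J1  (prefer integral on C1)
#2 stroke at J1  (C2 outputs effort q/C2)
#1 stroke at R1  (only one flow-in slot at J1)

#0 →J1
#1 →R1
#2 →J1
#3 →J1
#4 →J1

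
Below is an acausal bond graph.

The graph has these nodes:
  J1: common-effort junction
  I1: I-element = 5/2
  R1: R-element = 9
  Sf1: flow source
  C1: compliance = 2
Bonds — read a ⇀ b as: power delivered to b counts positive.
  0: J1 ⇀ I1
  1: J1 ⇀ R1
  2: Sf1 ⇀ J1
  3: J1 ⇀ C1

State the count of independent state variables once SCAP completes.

β2 stroke at Sf1  (Sf1 fixes flow; stroke at Sf1)
β0 stroke at I1  (I1: I, integral causality)
β3 stroke at J1  (prefer integral on C1)
β1 stroke at R1  (J1: bond 3 brought effort, rest push out)

2  (C1, I1 all integral)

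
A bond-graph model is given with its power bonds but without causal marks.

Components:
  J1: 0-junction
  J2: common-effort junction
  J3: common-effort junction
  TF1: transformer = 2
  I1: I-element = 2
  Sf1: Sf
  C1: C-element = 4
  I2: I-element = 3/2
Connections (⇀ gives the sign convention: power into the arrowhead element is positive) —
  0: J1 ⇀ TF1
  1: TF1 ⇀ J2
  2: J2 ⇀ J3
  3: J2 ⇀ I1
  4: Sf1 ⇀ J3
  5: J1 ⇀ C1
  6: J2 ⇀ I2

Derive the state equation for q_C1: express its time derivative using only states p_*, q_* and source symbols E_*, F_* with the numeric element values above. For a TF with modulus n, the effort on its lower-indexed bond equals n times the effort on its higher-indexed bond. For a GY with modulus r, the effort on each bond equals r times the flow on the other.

dq_C1/dt = F_Sf1/2 - p_I1/4 - p_I2/3

β4 |Sf1  (Sf1 fixes flow; stroke at Sf1)
β2 |J3  (only one effort-in slot at J3)
β3 |I1  (I1 integral (f out))
β5 |J1  (C1 integral (e out))
β0 |TF1  (0-jn J1 has e-setter on 5)
β1 |J2  (TF TF1: opposite of bond 0)
β6 |I2  (common-e at J2 fixed by 1)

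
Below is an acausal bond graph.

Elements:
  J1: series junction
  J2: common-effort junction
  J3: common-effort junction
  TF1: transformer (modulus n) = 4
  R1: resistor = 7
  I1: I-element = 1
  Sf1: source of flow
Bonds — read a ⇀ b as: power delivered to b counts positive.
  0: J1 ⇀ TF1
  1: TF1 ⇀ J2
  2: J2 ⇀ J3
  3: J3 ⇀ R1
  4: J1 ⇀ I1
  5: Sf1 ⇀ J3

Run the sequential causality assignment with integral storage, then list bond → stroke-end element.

β0 →J1
β1 →TF1
β2 →J2
β3 →J3
β4 →I1
β5 →Sf1

#5 →Sf1  (Sf1 (Sf) sets flow on bond)
#4 →I1  (I1 outputs flow p/I1)
#0 →J1  (1-jn J1 has f-setter on 4)
#1 →TF1  (TF TF1: opposite of bond 0)
#2 →J2  (J2: last free bond brings effort in)
#3 →J3  (closing 0-jn rule on J3)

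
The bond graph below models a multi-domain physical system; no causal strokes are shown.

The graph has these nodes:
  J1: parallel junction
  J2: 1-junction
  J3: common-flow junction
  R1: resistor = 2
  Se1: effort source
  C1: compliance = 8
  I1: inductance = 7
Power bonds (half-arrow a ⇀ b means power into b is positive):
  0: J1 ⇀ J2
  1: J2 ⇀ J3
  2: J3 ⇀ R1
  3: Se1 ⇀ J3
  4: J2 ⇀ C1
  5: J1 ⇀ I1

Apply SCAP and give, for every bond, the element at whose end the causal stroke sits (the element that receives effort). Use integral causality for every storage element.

b0 stroke at J1
b1 stroke at J2
b2 stroke at J3
b3 stroke at J3
b4 stroke at J2
b5 stroke at I1

β3 |J3  (Se1 fixes effort; stroke away)
β4 |J2  (C1 outputs effort q/C1)
β5 |I1  (I1: I, integral causality)
β0 |J1  (J1 needs exactly one e-in)
β1 |J2  (common-f at J2 fixed by 0)
β2 |J3  (J3 flow already set via bond 1)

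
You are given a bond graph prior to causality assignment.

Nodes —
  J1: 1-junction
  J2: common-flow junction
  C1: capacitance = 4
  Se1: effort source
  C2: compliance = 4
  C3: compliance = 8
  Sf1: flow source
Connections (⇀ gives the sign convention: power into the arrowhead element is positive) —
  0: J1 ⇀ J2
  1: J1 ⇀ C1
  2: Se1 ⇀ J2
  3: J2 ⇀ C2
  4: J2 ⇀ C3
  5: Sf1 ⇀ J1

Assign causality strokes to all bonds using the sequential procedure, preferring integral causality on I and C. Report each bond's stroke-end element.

bond 0 |J1
bond 1 |J1
bond 2 |J2
bond 3 |J2
bond 4 |J2
bond 5 |Sf1

#2 →J2  (source Se1 imposes e)
#5 →Sf1  (source Sf1 imposes f)
#0 →J1  (1-jn J1 has f-setter on 5)
#1 →J1  (J1 flow already set via bond 5)
#3 →J2  (J2: bond 0 brought flow, rest push out)
#4 →J2  (J2: bond 0 brought flow, rest push out)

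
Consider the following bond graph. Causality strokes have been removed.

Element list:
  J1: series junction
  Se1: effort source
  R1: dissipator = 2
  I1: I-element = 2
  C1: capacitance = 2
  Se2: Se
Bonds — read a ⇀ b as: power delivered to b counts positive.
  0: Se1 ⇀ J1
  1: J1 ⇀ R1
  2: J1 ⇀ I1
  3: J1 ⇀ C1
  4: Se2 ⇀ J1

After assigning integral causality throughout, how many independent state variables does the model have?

2  (C1, I1 all integral)

bond 0 stroke at J1  (Se1 (Se) sets effort on bond)
bond 4 stroke at J1  (Se2 (Se) sets effort on bond)
bond 2 stroke at I1  (I1 outputs flow p/I1)
bond 1 stroke at J1  (J1: bond 2 brought flow, rest push out)
bond 3 stroke at J1  (1-jn J1 has f-setter on 2)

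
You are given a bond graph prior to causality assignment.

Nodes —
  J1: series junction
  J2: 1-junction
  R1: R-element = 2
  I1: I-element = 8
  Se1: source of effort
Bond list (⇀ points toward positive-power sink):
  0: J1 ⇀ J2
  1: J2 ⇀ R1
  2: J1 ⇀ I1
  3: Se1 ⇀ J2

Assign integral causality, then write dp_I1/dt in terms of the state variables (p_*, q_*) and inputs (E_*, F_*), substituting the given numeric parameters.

dp_I1/dt = E_Se1 - p_I1/4

b3 stroke→J2  (Se1 (Se) sets effort on bond)
b2 stroke→I1  (prefer integral on I1)
b0 stroke→J1  (1-jn J1 has f-setter on 2)
b1 stroke→J2  (common-f at J2 fixed by 0)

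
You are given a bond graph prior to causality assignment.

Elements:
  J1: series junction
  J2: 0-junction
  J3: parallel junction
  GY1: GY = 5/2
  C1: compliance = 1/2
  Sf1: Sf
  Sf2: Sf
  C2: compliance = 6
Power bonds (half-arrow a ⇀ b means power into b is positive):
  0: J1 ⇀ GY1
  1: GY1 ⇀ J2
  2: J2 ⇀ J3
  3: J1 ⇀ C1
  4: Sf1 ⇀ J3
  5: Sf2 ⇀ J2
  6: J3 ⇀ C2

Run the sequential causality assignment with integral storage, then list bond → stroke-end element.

bond 4 stroke→Sf1  (Sf1: flow source, stroke at near end)
bond 5 stroke→Sf2  (Sf2 (Sf) sets flow on bond)
bond 3 stroke→J1  (C1 outputs effort q/C1)
bond 0 stroke→GY1  (J1 needs exactly one f-in)
bond 1 stroke→GY1  (GY1 both-in/both-out from 0)
bond 2 stroke→J2  (J2 needs exactly one e-in)
bond 6 stroke→J3  (only one effort-in slot at J3)

bond 0 stroke at GY1
bond 1 stroke at GY1
bond 2 stroke at J2
bond 3 stroke at J1
bond 4 stroke at Sf1
bond 5 stroke at Sf2
bond 6 stroke at J3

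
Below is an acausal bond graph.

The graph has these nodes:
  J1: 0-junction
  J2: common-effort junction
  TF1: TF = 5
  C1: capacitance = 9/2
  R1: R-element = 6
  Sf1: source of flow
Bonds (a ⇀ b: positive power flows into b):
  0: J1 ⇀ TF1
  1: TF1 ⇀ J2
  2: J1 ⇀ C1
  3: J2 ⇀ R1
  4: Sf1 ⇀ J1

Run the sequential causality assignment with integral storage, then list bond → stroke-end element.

b0 stroke→TF1
b1 stroke→J2
b2 stroke→J1
b3 stroke→R1
b4 stroke→Sf1

β4 stroke→Sf1  (Sf1 fixes flow; stroke at Sf1)
β2 stroke→J1  (prefer integral on C1)
β0 stroke→TF1  (J1: bond 2 brought effort, rest push out)
β1 stroke→J2  (through TF1, causality passes straight; one stroke at TF1)
β3 stroke→R1  (J2 effort already set via bond 1)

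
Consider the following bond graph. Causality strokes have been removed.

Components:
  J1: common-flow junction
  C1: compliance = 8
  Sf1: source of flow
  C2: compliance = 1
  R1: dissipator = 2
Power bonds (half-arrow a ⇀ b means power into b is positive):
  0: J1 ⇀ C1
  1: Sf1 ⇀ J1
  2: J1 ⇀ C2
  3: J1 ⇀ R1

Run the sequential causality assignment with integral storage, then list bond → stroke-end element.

b1 →Sf1  (Sf1 fixes flow; stroke at Sf1)
b0 →J1  (common-f at J1 fixed by 1)
b2 →J1  (J1: bond 1 brought flow, rest push out)
b3 →J1  (common-f at J1 fixed by 1)

#0 |J1
#1 |Sf1
#2 |J1
#3 |J1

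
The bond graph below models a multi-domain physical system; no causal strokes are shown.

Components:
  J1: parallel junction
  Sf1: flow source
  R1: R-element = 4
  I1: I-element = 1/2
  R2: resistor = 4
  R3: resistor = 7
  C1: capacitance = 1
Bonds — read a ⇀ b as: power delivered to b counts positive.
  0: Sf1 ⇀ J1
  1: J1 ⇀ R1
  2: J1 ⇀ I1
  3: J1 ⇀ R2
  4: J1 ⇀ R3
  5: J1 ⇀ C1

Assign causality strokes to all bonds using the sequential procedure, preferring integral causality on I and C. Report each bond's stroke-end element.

β0 stroke at Sf1
β1 stroke at R1
β2 stroke at I1
β3 stroke at R2
β4 stroke at R3
β5 stroke at J1

#0 stroke at Sf1  (Sf1 (Sf) sets flow on bond)
#2 stroke at I1  (I1 integral (f out))
#5 stroke at J1  (C1: C, integral causality)
#1 stroke at R1  (J1: bond 5 brought effort, rest push out)
#3 stroke at R2  (J1: bond 5 brought effort, rest push out)
#4 stroke at R3  (J1 effort already set via bond 5)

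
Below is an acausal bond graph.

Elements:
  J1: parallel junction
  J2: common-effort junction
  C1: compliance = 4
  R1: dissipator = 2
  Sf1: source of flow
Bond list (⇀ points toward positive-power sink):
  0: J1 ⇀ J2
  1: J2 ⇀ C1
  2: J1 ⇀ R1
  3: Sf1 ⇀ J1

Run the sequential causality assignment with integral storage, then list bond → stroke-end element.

#3 stroke→Sf1  (Sf1 (Sf) sets flow on bond)
#1 stroke→J2  (prefer integral on C1)
#0 stroke→J1  (J2: bond 1 brought effort, rest push out)
#2 stroke→R1  (common-e at J1 fixed by 0)

#0 stroke→J1
#1 stroke→J2
#2 stroke→R1
#3 stroke→Sf1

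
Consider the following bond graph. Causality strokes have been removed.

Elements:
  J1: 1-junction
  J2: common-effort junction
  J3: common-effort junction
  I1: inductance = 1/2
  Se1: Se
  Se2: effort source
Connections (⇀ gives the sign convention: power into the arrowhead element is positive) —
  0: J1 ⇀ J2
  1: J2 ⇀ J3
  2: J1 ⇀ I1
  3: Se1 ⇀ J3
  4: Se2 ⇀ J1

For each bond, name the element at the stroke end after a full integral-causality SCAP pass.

bond 0 stroke→J1
bond 1 stroke→J2
bond 2 stroke→I1
bond 3 stroke→J3
bond 4 stroke→J1

bond 3 stroke at J3  (Se1 (Se) sets effort on bond)
bond 4 stroke at J1  (Se2 fixes effort; stroke away)
bond 1 stroke at J2  (common-e at J3 fixed by 3)
bond 0 stroke at J1  (0-jn J2 has e-setter on 1)
bond 2 stroke at I1  (only one flow-in slot at J1)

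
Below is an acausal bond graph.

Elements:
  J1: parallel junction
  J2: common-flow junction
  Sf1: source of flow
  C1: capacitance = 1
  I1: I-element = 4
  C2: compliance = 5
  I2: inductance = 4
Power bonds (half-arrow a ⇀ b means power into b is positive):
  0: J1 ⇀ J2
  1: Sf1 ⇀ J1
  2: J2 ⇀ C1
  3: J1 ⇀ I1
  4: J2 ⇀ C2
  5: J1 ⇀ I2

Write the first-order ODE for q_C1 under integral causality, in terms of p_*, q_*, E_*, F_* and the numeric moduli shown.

dq_C1/dt = F_Sf1 - p_I1/4 - p_I2/4

β1 →Sf1  (Sf1: flow source, stroke at near end)
β2 →J2  (C1: C, integral causality)
β3 →I1  (prefer integral on I1)
β4 →J2  (C2 outputs effort q/C2)
β0 →J1  (J2: last free bond brings flow in)
β5 →I2  (common-e at J1 fixed by 0)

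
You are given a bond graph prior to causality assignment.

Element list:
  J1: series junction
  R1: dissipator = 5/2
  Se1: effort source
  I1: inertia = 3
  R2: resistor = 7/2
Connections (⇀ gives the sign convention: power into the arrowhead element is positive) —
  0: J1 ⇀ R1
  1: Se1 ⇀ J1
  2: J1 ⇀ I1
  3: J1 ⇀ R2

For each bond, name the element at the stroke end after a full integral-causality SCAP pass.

β1 stroke→J1  (source Se1 imposes e)
β2 stroke→I1  (I1 outputs flow p/I1)
β0 stroke→J1  (J1: bond 2 brought flow, rest push out)
β3 stroke→J1  (common-f at J1 fixed by 2)

β0 |J1
β1 |J1
β2 |I1
β3 |J1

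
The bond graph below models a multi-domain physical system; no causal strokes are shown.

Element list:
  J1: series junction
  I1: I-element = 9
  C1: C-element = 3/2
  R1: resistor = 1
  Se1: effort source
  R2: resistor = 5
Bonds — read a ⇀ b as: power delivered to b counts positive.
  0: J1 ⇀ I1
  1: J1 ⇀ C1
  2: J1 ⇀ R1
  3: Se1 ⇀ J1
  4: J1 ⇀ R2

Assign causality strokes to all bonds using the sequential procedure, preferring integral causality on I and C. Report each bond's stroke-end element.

b0 →I1
b1 →J1
b2 →J1
b3 →J1
b4 →J1

β3 stroke at J1  (Se1: effort source, stroke at far end)
β0 stroke at I1  (I1 integral (f out))
β1 stroke at J1  (J1: bond 0 brought flow, rest push out)
β2 stroke at J1  (J1 flow already set via bond 0)
β4 stroke at J1  (J1 flow already set via bond 0)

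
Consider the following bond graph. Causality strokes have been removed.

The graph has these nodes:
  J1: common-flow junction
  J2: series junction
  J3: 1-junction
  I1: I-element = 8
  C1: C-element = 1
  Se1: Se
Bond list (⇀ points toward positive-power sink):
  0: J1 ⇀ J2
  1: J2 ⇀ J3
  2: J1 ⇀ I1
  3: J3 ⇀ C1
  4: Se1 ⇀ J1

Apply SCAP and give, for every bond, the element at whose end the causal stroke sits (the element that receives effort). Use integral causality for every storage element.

β0 stroke→J1
β1 stroke→J2
β2 stroke→I1
β3 stroke→J3
β4 stroke→J1

b4 stroke→J1  (source Se1 imposes e)
b2 stroke→I1  (prefer integral on I1)
b0 stroke→J1  (common-f at J1 fixed by 2)
b1 stroke→J2  (J2: bond 0 brought flow, rest push out)
b3 stroke→J3  (J3 flow already set via bond 1)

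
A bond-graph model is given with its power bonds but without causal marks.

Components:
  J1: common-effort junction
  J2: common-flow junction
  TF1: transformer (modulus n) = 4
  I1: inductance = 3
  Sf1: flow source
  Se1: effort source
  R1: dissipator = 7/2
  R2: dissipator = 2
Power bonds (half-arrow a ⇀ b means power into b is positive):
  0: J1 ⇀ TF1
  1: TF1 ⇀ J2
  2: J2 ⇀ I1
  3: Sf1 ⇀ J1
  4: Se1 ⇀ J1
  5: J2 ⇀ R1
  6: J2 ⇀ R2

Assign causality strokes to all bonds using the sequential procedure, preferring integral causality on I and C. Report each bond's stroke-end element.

b3 stroke→Sf1  (Sf1 (Sf) sets flow on bond)
b4 stroke→J1  (Se1: effort source, stroke at far end)
b0 stroke→TF1  (common-e at J1 fixed by 4)
b1 stroke→J2  (TF TF1: opposite of bond 0)
b2 stroke→I1  (I1 integral (f out))
b5 stroke→J2  (J2: bond 2 brought flow, rest push out)
b6 stroke→J2  (1-jn J2 has f-setter on 2)

#0 →TF1
#1 →J2
#2 →I1
#3 →Sf1
#4 →J1
#5 →J2
#6 →J2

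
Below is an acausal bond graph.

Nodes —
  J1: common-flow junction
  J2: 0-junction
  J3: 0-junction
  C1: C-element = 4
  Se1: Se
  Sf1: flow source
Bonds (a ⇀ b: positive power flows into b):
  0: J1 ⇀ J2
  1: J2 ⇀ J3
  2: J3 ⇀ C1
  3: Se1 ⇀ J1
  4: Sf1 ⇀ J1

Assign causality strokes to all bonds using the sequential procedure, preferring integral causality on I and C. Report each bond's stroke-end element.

#3 |J1  (Se1 fixes effort; stroke away)
#4 |Sf1  (Sf1: flow source, stroke at near end)
#0 |J1  (J1: bond 4 brought flow, rest push out)
#1 |J2  (J2: last free bond brings effort in)
#2 |J3  (only one effort-in slot at J3)

#0 stroke at J1
#1 stroke at J2
#2 stroke at J3
#3 stroke at J1
#4 stroke at Sf1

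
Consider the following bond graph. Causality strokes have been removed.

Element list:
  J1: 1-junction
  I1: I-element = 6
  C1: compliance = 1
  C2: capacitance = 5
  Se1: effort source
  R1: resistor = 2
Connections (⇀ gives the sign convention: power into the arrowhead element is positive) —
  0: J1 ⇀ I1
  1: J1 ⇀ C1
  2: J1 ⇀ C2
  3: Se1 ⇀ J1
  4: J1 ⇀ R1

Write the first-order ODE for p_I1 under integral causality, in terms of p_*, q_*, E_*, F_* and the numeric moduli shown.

bond 3 →J1  (Se1 (Se) sets effort on bond)
bond 0 →I1  (I1 outputs flow p/I1)
bond 1 →J1  (J1 flow already set via bond 0)
bond 2 →J1  (common-f at J1 fixed by 0)
bond 4 →J1  (common-f at J1 fixed by 0)

dp_I1/dt = E_Se1 - p_I1/3 - q_C1 - q_C2/5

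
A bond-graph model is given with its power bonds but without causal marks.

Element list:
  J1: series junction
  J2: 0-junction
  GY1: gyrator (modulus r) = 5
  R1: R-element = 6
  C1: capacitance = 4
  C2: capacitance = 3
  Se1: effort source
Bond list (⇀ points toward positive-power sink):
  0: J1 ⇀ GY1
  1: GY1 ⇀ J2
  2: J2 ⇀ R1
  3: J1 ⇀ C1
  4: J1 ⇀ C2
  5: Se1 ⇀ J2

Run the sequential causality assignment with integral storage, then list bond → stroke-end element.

bond 5 →J2  (Se1 (Se) sets effort on bond)
bond 1 →GY1  (0-jn J2 has e-setter on 5)
bond 2 →R1  (J2: bond 5 brought effort, rest push out)
bond 0 →GY1  (through GY1, causality inverts; strokes same side of GY1)
bond 3 →J1  (J1 flow already set via bond 0)
bond 4 →J1  (1-jn J1 has f-setter on 0)

#0 stroke→GY1
#1 stroke→GY1
#2 stroke→R1
#3 stroke→J1
#4 stroke→J1
#5 stroke→J2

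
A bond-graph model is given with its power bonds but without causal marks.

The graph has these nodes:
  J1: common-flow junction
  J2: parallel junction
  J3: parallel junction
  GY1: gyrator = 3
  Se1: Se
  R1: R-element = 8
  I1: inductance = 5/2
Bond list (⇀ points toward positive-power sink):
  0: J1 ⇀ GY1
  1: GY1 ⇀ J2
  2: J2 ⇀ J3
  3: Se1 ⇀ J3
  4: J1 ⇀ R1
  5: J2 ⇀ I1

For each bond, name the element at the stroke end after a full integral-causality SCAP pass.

#0 stroke at GY1
#1 stroke at GY1
#2 stroke at J2
#3 stroke at J3
#4 stroke at J1
#5 stroke at I1

β3 →J3  (source Se1 imposes e)
β2 →J2  (J3 effort already set via bond 3)
β1 →GY1  (J2: bond 2 brought effort, rest push out)
β5 →I1  (0-jn J2 has e-setter on 2)
β0 →GY1  (GY1: gyrator matches bond 1)
β4 →J1  (J1 flow already set via bond 0)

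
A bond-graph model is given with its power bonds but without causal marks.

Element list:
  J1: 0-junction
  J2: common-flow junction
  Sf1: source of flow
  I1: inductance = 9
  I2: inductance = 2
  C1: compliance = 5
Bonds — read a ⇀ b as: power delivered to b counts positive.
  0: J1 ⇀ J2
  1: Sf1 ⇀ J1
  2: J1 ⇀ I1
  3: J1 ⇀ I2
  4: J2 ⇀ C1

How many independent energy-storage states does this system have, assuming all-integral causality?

3  (C1, I1, I2 all integral)

bond 1 stroke→Sf1  (Sf1 (Sf) sets flow on bond)
bond 2 stroke→I1  (I1: I, integral causality)
bond 3 stroke→I2  (I2 integral (f out))
bond 0 stroke→J1  (only one effort-in slot at J1)
bond 4 stroke→J2  (J2 flow already set via bond 0)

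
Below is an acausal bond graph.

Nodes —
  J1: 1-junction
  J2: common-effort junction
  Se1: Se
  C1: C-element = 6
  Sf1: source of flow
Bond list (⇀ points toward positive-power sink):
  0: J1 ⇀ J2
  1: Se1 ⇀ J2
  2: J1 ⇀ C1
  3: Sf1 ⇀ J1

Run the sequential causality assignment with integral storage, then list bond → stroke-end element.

#1 stroke at J2  (Se1: effort source, stroke at far end)
#3 stroke at Sf1  (source Sf1 imposes f)
#0 stroke at J1  (J1: bond 3 brought flow, rest push out)
#2 stroke at J1  (1-jn J1 has f-setter on 3)

bond 0 stroke→J1
bond 1 stroke→J2
bond 2 stroke→J1
bond 3 stroke→Sf1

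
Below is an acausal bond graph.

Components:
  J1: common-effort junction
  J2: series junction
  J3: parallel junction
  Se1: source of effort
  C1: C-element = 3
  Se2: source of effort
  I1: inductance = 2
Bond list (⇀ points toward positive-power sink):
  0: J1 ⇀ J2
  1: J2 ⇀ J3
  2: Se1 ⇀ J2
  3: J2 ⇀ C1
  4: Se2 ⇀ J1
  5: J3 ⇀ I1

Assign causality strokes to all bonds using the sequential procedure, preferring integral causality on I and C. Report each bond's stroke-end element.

bond 2 →J2  (Se1 fixes effort; stroke away)
bond 4 →J1  (Se2 (Se) sets effort on bond)
bond 0 →J2  (J1 effort already set via bond 4)
bond 3 →J2  (C1 integral (e out))
bond 1 →J3  (J2: last free bond brings flow in)
bond 5 →I1  (J3: bond 1 brought effort, rest push out)

bond 0 |J2
bond 1 |J3
bond 2 |J2
bond 3 |J2
bond 4 |J1
bond 5 |I1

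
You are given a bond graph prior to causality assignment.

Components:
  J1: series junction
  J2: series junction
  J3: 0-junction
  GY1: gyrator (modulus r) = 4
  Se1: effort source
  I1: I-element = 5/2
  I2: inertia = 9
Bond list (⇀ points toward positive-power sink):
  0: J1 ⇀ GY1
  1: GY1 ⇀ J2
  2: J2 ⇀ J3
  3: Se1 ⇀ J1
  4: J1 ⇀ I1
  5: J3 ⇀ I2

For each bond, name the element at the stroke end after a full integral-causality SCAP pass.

β3 stroke→J1  (Se1 (Se) sets effort on bond)
β4 stroke→I1  (prefer integral on I1)
β0 stroke→J1  (J1 flow already set via bond 4)
β1 stroke→J2  (GY1: gyrator matches bond 0)
β2 stroke→J3  (J2: last free bond brings flow in)
β5 stroke→I2  (J3: bond 2 brought effort, rest push out)

#0 →J1
#1 →J2
#2 →J3
#3 →J1
#4 →I1
#5 →I2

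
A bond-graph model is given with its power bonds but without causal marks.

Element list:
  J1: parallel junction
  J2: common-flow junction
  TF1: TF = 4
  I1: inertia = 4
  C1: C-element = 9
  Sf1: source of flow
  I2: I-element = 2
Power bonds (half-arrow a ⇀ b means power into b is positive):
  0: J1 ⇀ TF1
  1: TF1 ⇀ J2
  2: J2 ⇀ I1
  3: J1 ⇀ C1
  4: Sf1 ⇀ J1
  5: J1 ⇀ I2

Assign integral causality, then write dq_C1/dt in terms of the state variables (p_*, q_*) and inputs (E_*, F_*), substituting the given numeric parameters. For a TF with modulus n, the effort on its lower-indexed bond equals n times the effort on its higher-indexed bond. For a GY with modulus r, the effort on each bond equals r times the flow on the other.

#4 |Sf1  (Sf1: flow source, stroke at near end)
#2 |I1  (I1 outputs flow p/I1)
#1 |J2  (common-f at J2 fixed by 2)
#0 |TF1  (TF1: transformer flips bond 1)
#3 |J1  (prefer integral on C1)
#5 |I2  (J1: bond 3 brought effort, rest push out)

dq_C1/dt = F_Sf1 - p_I1/16 - p_I2/2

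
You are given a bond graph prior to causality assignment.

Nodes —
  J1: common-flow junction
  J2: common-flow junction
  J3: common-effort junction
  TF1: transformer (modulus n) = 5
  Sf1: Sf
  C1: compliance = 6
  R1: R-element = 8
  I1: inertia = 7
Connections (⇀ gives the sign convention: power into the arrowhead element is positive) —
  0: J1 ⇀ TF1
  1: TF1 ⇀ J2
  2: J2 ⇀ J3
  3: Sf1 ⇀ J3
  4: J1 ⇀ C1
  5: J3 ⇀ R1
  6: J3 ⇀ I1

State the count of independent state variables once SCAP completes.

2  (C1, I1 all integral)

b3 →Sf1  (Sf1 fixes flow; stroke at Sf1)
b4 →J1  (C1: C, integral causality)
b0 →TF1  (J1 needs exactly one f-in)
b1 →J2  (TF TF1: opposite of bond 0)
b2 →J3  (only one flow-in slot at J2)
b5 →R1  (J3: bond 2 brought effort, rest push out)
b6 →I1  (J3: bond 2 brought effort, rest push out)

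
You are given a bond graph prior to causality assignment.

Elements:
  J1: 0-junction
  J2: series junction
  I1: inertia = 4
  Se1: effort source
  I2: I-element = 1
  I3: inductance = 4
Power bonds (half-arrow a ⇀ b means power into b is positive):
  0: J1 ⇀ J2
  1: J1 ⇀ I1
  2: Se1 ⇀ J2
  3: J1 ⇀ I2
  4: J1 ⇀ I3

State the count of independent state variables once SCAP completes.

3  (I1, I2, I3 all integral)

β2 stroke at J2  (Se1 (Se) sets effort on bond)
β0 stroke at J1  (J2 needs exactly one f-in)
β1 stroke at I1  (0-jn J1 has e-setter on 0)
β3 stroke at I2  (0-jn J1 has e-setter on 0)
β4 stroke at I3  (common-e at J1 fixed by 0)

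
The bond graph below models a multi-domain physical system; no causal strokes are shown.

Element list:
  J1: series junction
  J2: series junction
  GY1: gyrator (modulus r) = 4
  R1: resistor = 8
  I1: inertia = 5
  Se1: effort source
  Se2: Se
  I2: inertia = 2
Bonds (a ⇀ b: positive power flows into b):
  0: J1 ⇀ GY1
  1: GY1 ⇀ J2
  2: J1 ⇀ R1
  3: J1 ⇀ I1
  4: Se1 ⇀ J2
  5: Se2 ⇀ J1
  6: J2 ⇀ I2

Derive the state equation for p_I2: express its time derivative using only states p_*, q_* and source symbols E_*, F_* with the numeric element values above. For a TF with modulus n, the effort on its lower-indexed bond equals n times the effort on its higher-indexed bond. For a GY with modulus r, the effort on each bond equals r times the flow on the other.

β4 stroke→J2  (Se1 fixes effort; stroke away)
β5 stroke→J1  (Se2 fixes effort; stroke away)
β3 stroke→I1  (I1 outputs flow p/I1)
β0 stroke→J1  (J1: bond 3 brought flow, rest push out)
β2 stroke→J1  (1-jn J1 has f-setter on 3)
β1 stroke→J2  (GY1: gyrator matches bond 0)
β6 stroke→I2  (closing 1-jn rule on J2)

dp_I2/dt = E_Se1 + 4*p_I1/5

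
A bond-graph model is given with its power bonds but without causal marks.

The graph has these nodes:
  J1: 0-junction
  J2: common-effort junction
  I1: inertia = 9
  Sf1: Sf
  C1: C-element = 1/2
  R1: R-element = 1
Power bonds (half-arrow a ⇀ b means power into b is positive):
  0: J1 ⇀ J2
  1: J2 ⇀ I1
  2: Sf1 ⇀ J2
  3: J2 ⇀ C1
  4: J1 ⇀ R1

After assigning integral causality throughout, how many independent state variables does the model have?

bond 2 →Sf1  (source Sf1 imposes f)
bond 1 →I1  (I1 outputs flow p/I1)
bond 3 →J2  (C1 outputs effort q/C1)
bond 0 →J1  (J2: bond 3 brought effort, rest push out)
bond 4 →R1  (0-jn J1 has e-setter on 0)

2  (C1, I1 all integral)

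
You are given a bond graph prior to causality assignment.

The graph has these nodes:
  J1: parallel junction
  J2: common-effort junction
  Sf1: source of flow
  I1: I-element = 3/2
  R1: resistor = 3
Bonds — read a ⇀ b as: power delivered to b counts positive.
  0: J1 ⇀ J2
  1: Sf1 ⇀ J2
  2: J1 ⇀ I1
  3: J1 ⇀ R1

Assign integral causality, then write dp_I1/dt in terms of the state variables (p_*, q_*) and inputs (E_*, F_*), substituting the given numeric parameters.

bond 1 |Sf1  (Sf1 (Sf) sets flow on bond)
bond 0 |J2  (only one effort-in slot at J2)
bond 2 |I1  (I1 integral (f out))
bond 3 |J1  (only one effort-in slot at J1)

dp_I1/dt = 3*F_Sf1 - 2*p_I1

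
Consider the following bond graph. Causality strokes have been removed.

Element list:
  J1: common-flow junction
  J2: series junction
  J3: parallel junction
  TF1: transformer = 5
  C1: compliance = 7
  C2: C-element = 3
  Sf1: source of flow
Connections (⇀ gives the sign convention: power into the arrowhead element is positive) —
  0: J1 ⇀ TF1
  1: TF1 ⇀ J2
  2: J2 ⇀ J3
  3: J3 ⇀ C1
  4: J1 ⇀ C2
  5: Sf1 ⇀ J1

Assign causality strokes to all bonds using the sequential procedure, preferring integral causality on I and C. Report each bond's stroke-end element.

b5 stroke→Sf1  (Sf1 fixes flow; stroke at Sf1)
b0 stroke→J1  (1-jn J1 has f-setter on 5)
b4 stroke→J1  (J1 flow already set via bond 5)
b1 stroke→TF1  (TF1 one-in-one-out from 0)
b2 stroke→J2  (J2: bond 1 brought flow, rest push out)
b3 stroke→J3  (J3 needs exactly one e-in)

β0 stroke at J1
β1 stroke at TF1
β2 stroke at J2
β3 stroke at J3
β4 stroke at J1
β5 stroke at Sf1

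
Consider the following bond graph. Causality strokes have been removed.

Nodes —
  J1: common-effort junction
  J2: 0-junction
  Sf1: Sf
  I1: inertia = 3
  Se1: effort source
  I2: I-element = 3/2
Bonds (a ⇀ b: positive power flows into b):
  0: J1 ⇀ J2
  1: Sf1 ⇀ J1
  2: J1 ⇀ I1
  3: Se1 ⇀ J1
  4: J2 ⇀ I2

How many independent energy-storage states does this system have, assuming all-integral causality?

2  (I1, I2 all integral)

β1 →Sf1  (Sf1 fixes flow; stroke at Sf1)
β3 →J1  (Se1 fixes effort; stroke away)
β0 →J2  (J1 effort already set via bond 3)
β2 →I1  (J1 effort already set via bond 3)
β4 →I2  (common-e at J2 fixed by 0)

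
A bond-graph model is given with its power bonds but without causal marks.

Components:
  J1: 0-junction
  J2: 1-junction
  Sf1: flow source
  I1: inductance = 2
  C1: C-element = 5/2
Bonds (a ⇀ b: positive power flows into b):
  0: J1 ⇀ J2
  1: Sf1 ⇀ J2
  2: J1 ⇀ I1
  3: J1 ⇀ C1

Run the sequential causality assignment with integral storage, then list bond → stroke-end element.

bond 0 stroke→J2
bond 1 stroke→Sf1
bond 2 stroke→I1
bond 3 stroke→J1

#1 →Sf1  (Sf1: flow source, stroke at near end)
#0 →J2  (1-jn J2 has f-setter on 1)
#2 →I1  (prefer integral on I1)
#3 →J1  (J1 needs exactly one e-in)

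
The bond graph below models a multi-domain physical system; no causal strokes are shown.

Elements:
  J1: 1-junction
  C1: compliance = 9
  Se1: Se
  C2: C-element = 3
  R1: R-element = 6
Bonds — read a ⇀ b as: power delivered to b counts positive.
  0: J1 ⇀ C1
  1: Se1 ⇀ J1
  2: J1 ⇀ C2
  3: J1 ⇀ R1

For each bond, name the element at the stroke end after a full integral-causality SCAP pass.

b1 stroke→J1  (Se1 fixes effort; stroke away)
b0 stroke→J1  (C1: C, integral causality)
b2 stroke→J1  (C2 integral (e out))
b3 stroke→R1  (J1: last free bond brings flow in)

b0 stroke at J1
b1 stroke at J1
b2 stroke at J1
b3 stroke at R1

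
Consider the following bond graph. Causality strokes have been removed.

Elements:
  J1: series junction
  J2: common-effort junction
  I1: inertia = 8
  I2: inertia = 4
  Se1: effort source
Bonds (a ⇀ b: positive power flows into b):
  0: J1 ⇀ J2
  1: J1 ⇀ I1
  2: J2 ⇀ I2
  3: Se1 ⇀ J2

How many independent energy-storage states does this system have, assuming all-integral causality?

2  (I1, I2 all integral)

β3 stroke→J2  (Se1 (Se) sets effort on bond)
β0 stroke→J1  (J2 effort already set via bond 3)
β2 stroke→I2  (0-jn J2 has e-setter on 3)
β1 stroke→I1  (only one flow-in slot at J1)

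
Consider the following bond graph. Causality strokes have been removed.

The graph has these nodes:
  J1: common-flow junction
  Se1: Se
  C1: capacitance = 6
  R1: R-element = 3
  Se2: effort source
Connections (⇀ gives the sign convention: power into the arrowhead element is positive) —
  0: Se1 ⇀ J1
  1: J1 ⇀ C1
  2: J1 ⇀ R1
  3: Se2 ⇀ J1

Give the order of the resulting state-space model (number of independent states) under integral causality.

#0 stroke at J1  (source Se1 imposes e)
#3 stroke at J1  (source Se2 imposes e)
#1 stroke at J1  (C1 integral (e out))
#2 stroke at R1  (closing 1-jn rule on J1)

1  (C1 all integral)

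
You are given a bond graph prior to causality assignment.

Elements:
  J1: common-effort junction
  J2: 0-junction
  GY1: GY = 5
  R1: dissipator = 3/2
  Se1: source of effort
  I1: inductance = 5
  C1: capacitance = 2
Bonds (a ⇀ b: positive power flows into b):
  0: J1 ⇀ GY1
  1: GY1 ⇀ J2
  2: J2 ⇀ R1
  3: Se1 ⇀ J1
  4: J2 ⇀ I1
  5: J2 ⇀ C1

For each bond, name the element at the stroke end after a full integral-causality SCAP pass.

#3 stroke at J1  (Se1 (Se) sets effort on bond)
#0 stroke at GY1  (common-e at J1 fixed by 3)
#1 stroke at GY1  (GY1 both-in/both-out from 0)
#4 stroke at I1  (I1: I, integral causality)
#5 stroke at J2  (C1 outputs effort q/C1)
#2 stroke at R1  (J2 effort already set via bond 5)

β0 |GY1
β1 |GY1
β2 |R1
β3 |J1
β4 |I1
β5 |J2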